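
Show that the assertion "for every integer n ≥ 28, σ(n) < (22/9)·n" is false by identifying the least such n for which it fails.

n = 36

We need the least integer n ≥ 28 for which the claim fails.
The first 8 eligible values, up to n = 35, all satisfy the conclusion.
n = 36: σ(36) = 91; 91 ≥ 88.
Hence n = 36 is a counterexample.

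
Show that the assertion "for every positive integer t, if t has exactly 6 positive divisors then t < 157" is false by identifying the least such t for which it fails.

t = 164

We need the least positive integer t for which t has exactly 6 positive divisors but the claim fails.
For t = 12, 18, 20, 28, …, 147, 148, 153 the conclusion holds.
t = 164: τ(164) = 6; 164 ≥ 157.
Thus t = 164 disproves the claim, and no smaller t works.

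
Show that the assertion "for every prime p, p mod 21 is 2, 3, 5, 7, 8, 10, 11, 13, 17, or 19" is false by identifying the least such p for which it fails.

p = 37

A counterexample is any prime p such that the claim fails; we check each in order.
For p = 2, 3, 5, 7, …, 23, 29, 31 the conclusion holds.
p = 37: 37 mod 21 = 16 — not in {2, 3, 5, 7, 8, 10, 11, 13, 17, 19}.
Thus p = 37 disproves the claim, and no smaller p works.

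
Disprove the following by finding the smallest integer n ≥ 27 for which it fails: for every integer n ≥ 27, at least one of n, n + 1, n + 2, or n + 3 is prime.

A counterexample is any integer n ≥ 27 such that n, n + 1, n + 2, n + 3 are all composite; we check each in order.
n = 27: 29 is prime.
n = 28: 29 is prime.
n = 29: 29 is prime.
n = 30: 31 is prime.
n = 31: 31 is prime.
n = 32: 32 = 2 × 16; 33 = 3 × 11; 34 = 2 × 17; 35 = 5 × 7 — all composite.
Hence n = 32 is a counterexample.

n = 32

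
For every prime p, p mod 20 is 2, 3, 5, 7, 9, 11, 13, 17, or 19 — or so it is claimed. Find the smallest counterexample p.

p = 41

A counterexample is any prime p such that the claim fails; we check each in order.
For p = 2, 3, 5, 7, …, 29, 31, 37 the conclusion holds.
p = 41: 41 mod 20 = 1 — not in {2, 3, 5, 7, 9, 11, 13, 17, 19}.
Thus p = 41 disproves the claim, and no smaller p works.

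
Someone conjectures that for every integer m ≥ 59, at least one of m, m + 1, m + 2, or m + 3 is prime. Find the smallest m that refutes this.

A counterexample is any integer m ≥ 59 such that m, m + 1, m + 2, m + 3 are all composite; we check each in order.
For m = 59, 60, 61 the conclusion holds.
m = 62: 62 = 2 × 31; 63 = 3 × 21; 64 = 2 × 32; 65 = 5 × 13 — all composite.
Thus m = 62 disproves the claim, and no smaller m works.

m = 62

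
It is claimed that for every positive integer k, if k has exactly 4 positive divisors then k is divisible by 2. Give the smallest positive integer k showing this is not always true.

Check each positive integer k in order until k has exactly 4 positive divisors but k is not divisible by 2.
The first 4 eligible values, up to k = 14, all satisfy the conclusion.
k = 15: τ(15) = 4; 15 mod 2 = 1.
Thus k = 15 disproves the claim, and no smaller k works.

k = 15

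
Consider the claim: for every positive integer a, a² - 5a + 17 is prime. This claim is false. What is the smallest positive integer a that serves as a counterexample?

a = 13

For a = 1, 2, 3, 4, …, 10, 11, 12 the conclusion holds.
a = 13: a² - 5a + 17 = 121 = 11 × 11, composite.
Thus a = 13 disproves the claim, and no smaller a works.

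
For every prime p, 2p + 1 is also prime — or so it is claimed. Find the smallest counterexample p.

Check each prime p in order until 2p + 1 is not prime.
p = 2: 2p + 1 = 5, prime.
p = 3: 2p + 1 = 7, prime.
p = 5: 2p + 1 = 11, prime.
p = 7: 2p + 1 = 15 = 3 × 5, not prime.

p = 7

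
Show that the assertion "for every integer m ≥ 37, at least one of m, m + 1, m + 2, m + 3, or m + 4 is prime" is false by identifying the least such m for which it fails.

m = 48

Check each integer m ≥ 37 in order until m, m + 1, m + 2, m + 3, m + 4 are all composite.
For m = 37, 38, 39, 40, …, 45, 46, 47 the conclusion holds.
m = 48: 48 = 2 × 24; 49 = 7 × 7; 50 = 2 × 25; 51 = 3 × 17; 52 = 2 × 26 — all composite.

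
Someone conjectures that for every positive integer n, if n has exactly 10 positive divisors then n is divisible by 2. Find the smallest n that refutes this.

The first 9 eligible values, up to n = 368, all satisfy the conclusion.
n = 405: τ(405) = 10; 405 mod 2 = 1.
Hence n = 405 is a counterexample.

n = 405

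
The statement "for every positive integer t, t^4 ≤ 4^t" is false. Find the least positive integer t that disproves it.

t = 3

t = 1: t^4 = 1 and 4^t = 4, so 1 ≤ 4.
t = 2: t^4 = 16 and 4^t = 16, so 16 ≤ 16.
t = 3: t^4 = 81 and 4^t = 64, so 81 > 64.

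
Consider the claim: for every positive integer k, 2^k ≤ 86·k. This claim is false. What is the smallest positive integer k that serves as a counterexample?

k = 10

Check each positive integer k in order until 2^k > 86·k.
For k = 1, 2, 3, 4, 5, 6, 7, 8, 9 the conclusion holds.
k = 10: 2^k = 1024 and 86·k = 860, so 1024 > 860.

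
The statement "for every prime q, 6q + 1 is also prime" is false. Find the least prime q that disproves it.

q = 2: 6q + 1 = 13, prime.
q = 3: 6q + 1 = 19, prime.
q = 5: 6q + 1 = 31, prime.
q = 7: 6q + 1 = 43, prime.
q = 11: 6q + 1 = 67, prime.
q = 13: 6q + 1 = 79, prime.
q = 17: 6q + 1 = 103, prime.
q = 19: 6q + 1 = 115 = 5 × 23, not prime.
Thus q = 19 disproves the claim, and no smaller q works.

q = 19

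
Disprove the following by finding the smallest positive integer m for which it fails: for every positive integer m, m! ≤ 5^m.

We need the least positive integer m for which m! > 5^m.
For m = 1, 2, 3, 4, …, 9, 10, 11 the conclusion holds.
m = 12: m! = 479001600 and 5^m = 244140625, so 479001600 > 244140625.

m = 12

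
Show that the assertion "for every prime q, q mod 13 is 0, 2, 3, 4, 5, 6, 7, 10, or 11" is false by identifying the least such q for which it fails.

For q = 2, 3, 5, 7, …, 37, 41, 43 the conclusion holds.
q = 47: 47 mod 13 = 8 — not in {0, 2, 3, 4, 5, 6, 7, 10, 11}.
Hence q = 47 is a counterexample.

q = 47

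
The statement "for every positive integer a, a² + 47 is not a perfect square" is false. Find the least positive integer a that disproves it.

a = 23

We need the least positive integer a for which a² + 47 is a perfect square.
For a = 1, 2, 3, 4, …, 20, 21, 22 the conclusion holds.
a = 23: 23² + 47 = 576 = 24², a perfect square.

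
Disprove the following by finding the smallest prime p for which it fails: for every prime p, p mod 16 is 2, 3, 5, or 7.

p = 11

We need the least prime p for which the claim fails.
For p = 2, 3, 5, 7 the conclusion holds.
p = 11: 11 mod 16 = 11 — not in {2, 3, 5, 7}.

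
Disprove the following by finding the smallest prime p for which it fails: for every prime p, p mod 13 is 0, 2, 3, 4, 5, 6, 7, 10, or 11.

p = 47

We need the least prime p for which the claim fails.
For p = 2, 3, 5, 7, …, 37, 41, 43 the conclusion holds.
p = 47: 47 mod 13 = 8 — not in {0, 2, 3, 4, 5, 6, 7, 10, 11}.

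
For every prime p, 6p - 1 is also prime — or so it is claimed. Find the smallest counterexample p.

A counterexample is any prime p such that 6p - 1 is not prime; we check each in order.
The first 4 eligible values, up to p = 7, all satisfy the conclusion.
p = 11: 6p - 1 = 65 = 5 × 13, not prime.

p = 11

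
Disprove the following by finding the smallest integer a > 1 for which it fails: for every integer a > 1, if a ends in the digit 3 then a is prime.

a = 33

We need the least integer a > 1 for which a ends in the digit 3 but a is not prime.
For a = 3, 13, 23 the conclusion holds.
a = 33: 33 ends in 3; 33 = 3 × 11, composite.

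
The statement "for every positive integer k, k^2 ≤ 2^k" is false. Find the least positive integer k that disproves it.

k = 3

Check each positive integer k in order until k^2 > 2^k.
k = 1: k^2 = 1 and 2^k = 2, so 1 ≤ 2.
k = 2: k^2 = 4 and 2^k = 4, so 4 ≤ 4.
k = 3: k^2 = 9 and 2^k = 8, so 9 > 8.
Thus k = 3 disproves the claim, and no smaller k works.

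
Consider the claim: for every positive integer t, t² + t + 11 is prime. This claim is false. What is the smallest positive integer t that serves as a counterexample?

t = 10

Check each positive integer t in order until t² + t + 11 is not prime.
The first 9 eligible values, up to t = 9, all satisfy the conclusion.
t = 10: t² + t + 11 = 121 = 11 × 11, composite.
So t = 10 is the smallest counterexample.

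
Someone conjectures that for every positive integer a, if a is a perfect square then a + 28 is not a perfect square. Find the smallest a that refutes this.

Check each positive integer a in order until a is a perfect square but a + 28 is a perfect square.
The first 5 eligible values, up to a = 25, all satisfy the conclusion.
a = 36: 36 = 6² and 36 + 28 = 64 = 8².

a = 36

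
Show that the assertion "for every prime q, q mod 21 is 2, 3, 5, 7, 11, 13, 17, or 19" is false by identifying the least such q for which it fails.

q = 29

For q = 2, 3, 5, 7, 11, 13, 17, 19, 23 the conclusion holds.
q = 29: 29 mod 21 = 8 — not in {2, 3, 5, 7, 11, 13, 17, 19}.
So q = 29 is the smallest counterexample.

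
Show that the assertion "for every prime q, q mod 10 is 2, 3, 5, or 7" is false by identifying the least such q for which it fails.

The first 4 eligible values, up to q = 7, all satisfy the conclusion.
q = 11: 11 mod 10 = 1 — not in {2, 3, 5, 7}.

q = 11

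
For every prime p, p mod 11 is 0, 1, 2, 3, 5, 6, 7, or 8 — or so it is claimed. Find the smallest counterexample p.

p = 31

For p = 2, 3, 5, 7, 11, 13, 17, 19, 23, 29 the conclusion holds.
p = 31: 31 mod 11 = 9 — not in {0, 1, 2, 3, 5, 6, 7, 8}.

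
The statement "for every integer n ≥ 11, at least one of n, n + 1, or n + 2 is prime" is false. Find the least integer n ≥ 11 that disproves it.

We need the least integer n ≥ 11 for which n, n + 1, n + 2 are all composite.
n = 11: 11 is prime.
n = 12: 13 is prime.
n = 13: 13 is prime.
n = 14: 14 = 2 × 7; 15 = 3 × 5; 16 = 2 × 8 — all composite.
Thus n = 14 disproves the claim, and no smaller n works.

n = 14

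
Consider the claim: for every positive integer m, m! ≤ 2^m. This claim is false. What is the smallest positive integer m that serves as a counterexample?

A counterexample is any positive integer m such that m! > 2^m; we check each in order.
For m = 1, 2, 3 the conclusion holds.
m = 4: m! = 24 and 2^m = 16, so 24 > 16.
So m = 4 is the smallest counterexample.

m = 4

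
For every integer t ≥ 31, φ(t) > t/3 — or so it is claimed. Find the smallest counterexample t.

t = 36

The first 5 eligible values, up to t = 35, all satisfy the conclusion.
t = 36: φ(36) = 12 and 36/3 = 12, so φ(36) ≤ 36/3.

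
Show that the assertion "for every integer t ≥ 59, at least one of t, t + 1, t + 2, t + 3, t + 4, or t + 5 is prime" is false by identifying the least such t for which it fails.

For t = 59, 60, 61, 62, …, 87, 88, 89 the conclusion holds.
t = 90: 90 = 2 × 45; 91 = 7 × 13; 92 = 2 × 46; 93 = 3 × 31; 94 = 2 × 47; 95 = 5 × 19 — all composite.
Thus t = 90 disproves the claim, and no smaller t works.

t = 90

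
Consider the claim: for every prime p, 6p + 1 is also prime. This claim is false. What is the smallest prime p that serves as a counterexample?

p = 2: 6p + 1 = 13, prime.
p = 3: 6p + 1 = 19, prime.
p = 5: 6p + 1 = 31, prime.
p = 7: 6p + 1 = 43, prime.
p = 11: 6p + 1 = 67, prime.
p = 13: 6p + 1 = 79, prime.
p = 17: 6p + 1 = 103, prime.
p = 19: 6p + 1 = 115 = 5 × 23, not prime.

p = 19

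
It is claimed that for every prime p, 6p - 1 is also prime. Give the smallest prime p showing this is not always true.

The first 4 eligible values, up to p = 7, all satisfy the conclusion.
p = 11: 6p - 1 = 65 = 5 × 13, not prime.

p = 11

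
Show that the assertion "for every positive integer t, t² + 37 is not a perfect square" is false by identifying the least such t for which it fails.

t = 18

Check each positive integer t in order until t² + 37 is a perfect square.
For t = 1, 2, 3, 4, …, 15, 16, 17 the conclusion holds.
t = 18: 18² + 37 = 361 = 19², a perfect square.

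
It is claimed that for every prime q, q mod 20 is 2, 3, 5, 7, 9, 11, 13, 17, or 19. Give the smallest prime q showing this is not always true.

We need the least prime q for which the claim fails.
For q = 2, 3, 5, 7, …, 29, 31, 37 the conclusion holds.
q = 41: 41 mod 20 = 1 — not in {2, 3, 5, 7, 9, 11, 13, 17, 19}.
Hence q = 41 is a counterexample.

q = 41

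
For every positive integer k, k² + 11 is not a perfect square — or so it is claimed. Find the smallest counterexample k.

A counterexample is any positive integer k such that k² + 11 is a perfect square; we check each in order.
The first 4 eligible values, up to k = 4, all satisfy the conclusion.
k = 5: 5² + 11 = 36 = 6², a perfect square.

k = 5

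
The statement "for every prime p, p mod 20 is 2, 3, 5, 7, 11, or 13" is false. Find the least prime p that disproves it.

We need the least prime p for which the claim fails.
p = 2: 2 mod 20 = 2.
p = 3: 3 mod 20 = 3.
p = 5: 5 mod 20 = 5.
p = 7: 7 mod 20 = 7.
p = 11: 11 mod 20 = 11.
p = 13: 13 mod 20 = 13.
p = 17: 17 mod 20 = 17 — not in {2, 3, 5, 7, 11, 13}.
Thus p = 17 disproves the claim, and no smaller p works.

p = 17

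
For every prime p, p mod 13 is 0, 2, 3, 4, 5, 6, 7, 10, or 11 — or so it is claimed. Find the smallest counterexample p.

A counterexample is any prime p such that the claim fails; we check each in order.
For p = 2, 3, 5, 7, …, 37, 41, 43 the conclusion holds.
p = 47: 47 mod 13 = 8 — not in {0, 2, 3, 4, 5, 6, 7, 10, 11}.

p = 47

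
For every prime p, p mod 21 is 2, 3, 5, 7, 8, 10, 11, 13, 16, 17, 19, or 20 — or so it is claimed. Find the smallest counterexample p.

We need the least prime p for which the claim fails.
For p = 2, 3, 5, 7, …, 31, 37, 41 the conclusion holds.
p = 43: 43 mod 21 = 1 — not in {2, 3, 5, 7, 8, 10, 11, 13, 16, 17, 19, 20}.
Hence p = 43 is a counterexample.

p = 43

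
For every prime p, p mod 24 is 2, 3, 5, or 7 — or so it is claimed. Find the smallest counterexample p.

p = 11

A counterexample is any prime p such that the claim fails; we check each in order.
For p = 2, 3, 5, 7 the conclusion holds.
p = 11: 11 mod 24 = 11 — not in {2, 3, 5, 7}.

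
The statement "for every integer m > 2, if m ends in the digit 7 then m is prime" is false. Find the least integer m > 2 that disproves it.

m = 27

Check each integer m > 2 in order until m ends in the digit 7 but m is not prime.
m = 7: 7 ends in 7 and is prime.
m = 17: 17 ends in 7 and is prime.
m = 27: 27 ends in 7; 27 = 3 × 9, composite.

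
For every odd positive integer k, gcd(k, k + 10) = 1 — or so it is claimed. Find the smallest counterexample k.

k = 5

We need the least odd positive integer k for which gcd(k, k + 10) > 1.
k = 1: gcd(1, 11) = 1.
k = 3: gcd(3, 13) = 1.
k = 5: gcd(5, 15) = 5.
Hence k = 5 is a counterexample.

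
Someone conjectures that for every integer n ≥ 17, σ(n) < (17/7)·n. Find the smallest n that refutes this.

n = 24

We need the least integer n ≥ 17 for which the claim fails.
The first 7 eligible values, up to n = 23, all satisfy the conclusion.
n = 24: σ(24) = 60; 60 ≥ 408/7.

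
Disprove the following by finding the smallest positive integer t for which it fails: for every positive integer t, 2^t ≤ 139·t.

t = 11

A counterexample is any positive integer t such that 2^t > 139·t; we check each in order.
The first 10 eligible values, up to t = 10, all satisfy the conclusion.
t = 11: 2^t = 2048 and 139·t = 1529, so 2048 > 1529.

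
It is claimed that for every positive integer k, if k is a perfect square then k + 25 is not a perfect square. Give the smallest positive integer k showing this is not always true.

k = 144

A counterexample is any positive integer k such that k is a perfect square but k + 25 is a perfect square; we check each in order.
For k = 1, 4, 9, 16, …, 81, 100, 121 the conclusion holds.
k = 144: 144 = 12² and 144 + 25 = 169 = 13².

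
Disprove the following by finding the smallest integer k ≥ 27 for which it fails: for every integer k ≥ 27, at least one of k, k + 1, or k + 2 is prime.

k = 32

We need the least integer k ≥ 27 for which k, k + 1, k + 2 are all composite.
k = 27: 29 is prime.
k = 28: 29 is prime.
k = 29: 29 is prime.
k = 30: 31 is prime.
k = 31: 31 is prime.
k = 32: 32 = 2 × 16; 33 = 3 × 11; 34 = 2 × 17 — all composite.
Hence k = 32 is a counterexample.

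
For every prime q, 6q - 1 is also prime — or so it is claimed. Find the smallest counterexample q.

Check each prime q in order until 6q - 1 is not prime.
q = 2: 6q - 1 = 11, prime.
q = 3: 6q - 1 = 17, prime.
q = 5: 6q - 1 = 29, prime.
q = 7: 6q - 1 = 41, prime.
q = 11: 6q - 1 = 65 = 5 × 13, not prime.
Thus q = 11 disproves the claim, and no smaller q works.

q = 11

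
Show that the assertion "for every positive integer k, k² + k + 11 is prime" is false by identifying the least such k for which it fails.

Check each positive integer k in order until k² + k + 11 is not prime.
For k = 1, 2, 3, 4, 5, 6, 7, 8, 9 the conclusion holds.
k = 10: k² + k + 11 = 121 = 11 × 11, composite.
So k = 10 is the smallest counterexample.

k = 10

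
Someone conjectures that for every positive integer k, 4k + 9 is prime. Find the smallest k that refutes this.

We need the least positive integer k for which 4k + 9 is not prime.
k = 1: 4k + 9 = 13, prime.
k = 2: 4k + 9 = 17, prime.
k = 3: 4k + 9 = 21 = 3 × 7, composite.
Hence k = 3 is a counterexample.

k = 3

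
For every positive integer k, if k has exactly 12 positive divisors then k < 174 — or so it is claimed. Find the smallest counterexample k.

k = 198

Check each positive integer k in order until k has exactly 12 positive divisors but the claim fails.
The first 12 eligible values, up to k = 160, all satisfy the conclusion.
k = 198: τ(198) = 12; 198 ≥ 174.
So k = 198 is the smallest counterexample.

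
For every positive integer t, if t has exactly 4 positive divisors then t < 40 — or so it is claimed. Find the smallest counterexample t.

t = 46

For t = 6, 8, 10, 14, …, 35, 38, 39 the conclusion holds.
t = 46: τ(46) = 4; 46 ≥ 40.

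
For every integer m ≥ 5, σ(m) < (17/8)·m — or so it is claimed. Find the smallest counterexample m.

We need the least integer m ≥ 5 for which the claim fails.
For m = 5, 6, 7, 8, 9, 10, 11 the conclusion holds.
m = 12: σ(12) = 28; 28 ≥ 51/2.

m = 12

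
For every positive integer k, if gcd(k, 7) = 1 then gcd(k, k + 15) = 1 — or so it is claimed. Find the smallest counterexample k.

k = 3

Check each positive integer k in order until gcd(k, 7) = 1 but gcd(k, k + 15) > 1.
For k = 1, 2 the conclusion holds.
k = 3: gcd(3, 18) = 3.
Hence k = 3 is a counterexample.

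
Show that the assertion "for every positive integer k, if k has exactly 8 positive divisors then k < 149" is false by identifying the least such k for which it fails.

A counterexample is any positive integer k such that k has exactly 8 positive divisors but the claim fails; we check each in order.
The first 20 eligible values, up to k = 138, all satisfy the conclusion.
k = 152: τ(152) = 8; 152 ≥ 149.
Thus k = 152 disproves the claim, and no smaller k works.

k = 152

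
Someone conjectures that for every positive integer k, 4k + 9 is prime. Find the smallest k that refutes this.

k = 3

Check each positive integer k in order until 4k + 9 is not prime.
For k = 1, 2 the conclusion holds.
k = 3: 4k + 9 = 21 = 3 × 7, composite.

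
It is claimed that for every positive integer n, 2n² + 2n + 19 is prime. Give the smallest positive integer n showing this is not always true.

n = 18

We need the least positive integer n for which 2n² + 2n + 19 is not prime.
For n = 1, 2, 3, 4, …, 15, 16, 17 the conclusion holds.
n = 18: 2n² + 2n + 19 = 703 = 19 × 37, composite.
So n = 18 is the smallest counterexample.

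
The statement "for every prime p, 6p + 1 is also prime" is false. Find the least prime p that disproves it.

p = 19

Check each prime p in order until 6p + 1 is not prime.
p = 2: 6p + 1 = 13, prime.
p = 3: 6p + 1 = 19, prime.
p = 5: 6p + 1 = 31, prime.
p = 7: 6p + 1 = 43, prime.
p = 11: 6p + 1 = 67, prime.
p = 13: 6p + 1 = 79, prime.
p = 17: 6p + 1 = 103, prime.
p = 19: 6p + 1 = 115 = 5 × 23, not prime.
Hence p = 19 is a counterexample.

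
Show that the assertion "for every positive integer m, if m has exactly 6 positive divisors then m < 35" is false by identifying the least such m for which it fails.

The first 5 eligible values, up to m = 32, all satisfy the conclusion.
m = 44: τ(44) = 6; 44 ≥ 35.

m = 44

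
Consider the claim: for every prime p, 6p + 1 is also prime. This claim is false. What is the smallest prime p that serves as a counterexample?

p = 19

We need the least prime p for which 6p + 1 is not prime.
The first 7 eligible values, up to p = 17, all satisfy the conclusion.
p = 19: 6p + 1 = 115 = 5 × 23, not prime.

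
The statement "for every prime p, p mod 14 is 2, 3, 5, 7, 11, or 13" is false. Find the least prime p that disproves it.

A counterexample is any prime p such that the claim fails; we check each in order.
The first 8 eligible values, up to p = 19, all satisfy the conclusion.
p = 23: 23 mod 14 = 9 — not in {2, 3, 5, 7, 11, 13}.
Hence p = 23 is a counterexample.

p = 23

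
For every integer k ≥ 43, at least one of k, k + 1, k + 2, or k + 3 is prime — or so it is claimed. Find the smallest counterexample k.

Check each integer k ≥ 43 in order until k, k + 1, k + 2, k + 3 are all composite.
For k = 43, 44, 45, 46, 47 the conclusion holds.
k = 48: 48 = 2 × 24; 49 = 7 × 7; 50 = 2 × 25; 51 = 3 × 17 — all composite.

k = 48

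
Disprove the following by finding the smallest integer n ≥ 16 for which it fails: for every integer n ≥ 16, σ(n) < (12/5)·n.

We need the least integer n ≥ 16 for which the claim fails.
The first 8 eligible values, up to n = 23, all satisfy the conclusion.
n = 24: σ(24) = 60; 60 ≥ 288/5.
So n = 24 is the smallest counterexample.

n = 24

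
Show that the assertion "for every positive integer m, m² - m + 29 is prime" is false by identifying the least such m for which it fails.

m = 3

For m = 1, 2 the conclusion holds.
m = 3: m² - m + 29 = 35 = 5 × 7, composite.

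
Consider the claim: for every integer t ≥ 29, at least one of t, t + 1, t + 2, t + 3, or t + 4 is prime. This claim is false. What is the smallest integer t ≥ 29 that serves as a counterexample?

For t = 29, 30, 31 the conclusion holds.
t = 32: 32 = 2 × 16; 33 = 3 × 11; 34 = 2 × 17; 35 = 5 × 7; 36 = 2 × 18 — all composite.
So t = 32 is the smallest counterexample.

t = 32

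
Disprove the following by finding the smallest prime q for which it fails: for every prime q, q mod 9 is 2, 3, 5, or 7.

A counterexample is any prime q such that the claim fails; we check each in order.
q = 2: 2 mod 9 = 2.
q = 3: 3 mod 9 = 3.
q = 5: 5 mod 9 = 5.
q = 7: 7 mod 9 = 7.
q = 11: 11 mod 9 = 2.
q = 13: 13 mod 9 = 4 — not in {2, 3, 5, 7}.
Thus q = 13 disproves the claim, and no smaller q works.

q = 13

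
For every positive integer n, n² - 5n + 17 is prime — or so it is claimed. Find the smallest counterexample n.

We need the least positive integer n for which n² - 5n + 17 is not prime.
The first 12 eligible values, up to n = 12, all satisfy the conclusion.
n = 13: n² - 5n + 17 = 121 = 11 × 11, composite.

n = 13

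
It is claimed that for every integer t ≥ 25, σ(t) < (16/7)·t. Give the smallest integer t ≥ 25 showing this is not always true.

t = 30

For t = 25, 26, 27, 28, 29 the conclusion holds.
t = 30: σ(30) = 72; 72 ≥ 480/7.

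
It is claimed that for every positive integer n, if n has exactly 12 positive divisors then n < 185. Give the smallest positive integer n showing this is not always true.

n = 198

We need the least positive integer n for which n has exactly 12 positive divisors but the claim fails.
The first 12 eligible values, up to n = 160, all satisfy the conclusion.
n = 198: τ(198) = 12; 198 ≥ 185.
Hence n = 198 is a counterexample.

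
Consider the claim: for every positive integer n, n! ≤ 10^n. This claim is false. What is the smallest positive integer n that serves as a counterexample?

n = 25

Check each positive integer n in order until n! > 10^n.
For n = 1, 2, 3, 4, …, 22, 23, 24 the conclusion holds.
n = 25: n! = 15511210043330985984000000 and 10^n = 10000000000000000000000000, so 15511210043330985984000000 > 10000000000000000000000000.
So n = 25 is the smallest counterexample.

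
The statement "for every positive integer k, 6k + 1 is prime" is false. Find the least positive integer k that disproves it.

k = 4

Check each positive integer k in order until 6k + 1 is not prime.
For k = 1, 2, 3 the conclusion holds.
k = 4: 6k + 1 = 25 = 5 × 5, composite.
So k = 4 is the smallest counterexample.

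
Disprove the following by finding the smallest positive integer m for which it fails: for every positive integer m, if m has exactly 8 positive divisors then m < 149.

The first 20 eligible values, up to m = 138, all satisfy the conclusion.
m = 152: τ(152) = 8; 152 ≥ 149.

m = 152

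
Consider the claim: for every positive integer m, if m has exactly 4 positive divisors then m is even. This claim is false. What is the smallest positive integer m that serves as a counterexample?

A counterexample is any positive integer m such that m has exactly 4 positive divisors but m is odd; we check each in order.
m = 6: divisors of 6: 1, 2, 3, 6; 6 is even.
m = 8: divisors of 8: 1, 2, 4, 8; 8 is even.
m = 10: divisors of 10: 1, 2, 5, 10; 10 is even.
m = 14: divisors of 14: 1, 2, 7, 14; 14 is even.
m = 15: divisors of 15: 1, 3, 5, 15; 15 is odd.
So m = 15 is the smallest counterexample.

m = 15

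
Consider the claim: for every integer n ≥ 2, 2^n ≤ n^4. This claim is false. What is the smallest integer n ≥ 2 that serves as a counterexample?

n = 17

Check each integer n ≥ 2 in order until 2^n > n^4.
For n = 2, 3, 4, 5, …, 14, 15, 16 the conclusion holds.
n = 17: 2^n = 131072 and n^4 = 83521, so 131072 > 83521.
So n = 17 is the smallest counterexample.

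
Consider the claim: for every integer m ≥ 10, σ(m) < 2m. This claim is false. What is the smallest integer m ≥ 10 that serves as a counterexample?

m = 12

m = 10: σ(10) = 18; 18 < 20.
m = 11: σ(11) = 12; 12 < 22.
m = 12: σ(12) = 28; 28 ≥ 24.
So m = 12 is the smallest counterexample.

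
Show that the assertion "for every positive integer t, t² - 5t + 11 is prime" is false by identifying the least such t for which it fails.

We need the least positive integer t for which t² - 5t + 11 is not prime.
t = 1: t² - 5t + 11 = 7, prime.
t = 2: t² - 5t + 11 = 5, prime.
t = 3: t² - 5t + 11 = 5, prime.
t = 4: t² - 5t + 11 = 7, prime.
t = 5: t² - 5t + 11 = 11, prime.
t = 6: t² - 5t + 11 = 17, prime.
t = 7: t² - 5t + 11 = 25 = 5 × 5, composite.

t = 7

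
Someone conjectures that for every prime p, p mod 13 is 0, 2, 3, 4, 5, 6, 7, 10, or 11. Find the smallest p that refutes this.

p = 47

A counterexample is any prime p such that the claim fails; we check each in order.
For p = 2, 3, 5, 7, …, 37, 41, 43 the conclusion holds.
p = 47: 47 mod 13 = 8 — not in {0, 2, 3, 4, 5, 6, 7, 10, 11}.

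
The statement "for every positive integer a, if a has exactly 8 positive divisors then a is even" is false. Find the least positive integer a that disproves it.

Check each positive integer a in order until a has exactly 8 positive divisors but a is odd.
The first 12 eligible values, up to a = 104, all satisfy the conclusion.
a = 105: divisors of 105: 1, 3, 5, 7, 15, 21, 35, 105; 105 is odd.

a = 105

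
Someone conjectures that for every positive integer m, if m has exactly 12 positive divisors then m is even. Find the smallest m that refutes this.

A counterexample is any positive integer m such that m has exactly 12 positive divisors but m is odd; we check each in order.
The first 24 eligible values, up to m = 308, all satisfy the conclusion.
m = 315: divisors of 315: 12 divisors; 315 is odd.

m = 315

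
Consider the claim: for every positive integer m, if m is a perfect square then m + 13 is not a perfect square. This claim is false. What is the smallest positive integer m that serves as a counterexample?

Check each positive integer m in order until m is a perfect square but m + 13 is a perfect square.
For m = 1, 4, 9, 16, 25 the conclusion holds.
m = 36: 36 = 6² and 36 + 13 = 49 = 7².

m = 36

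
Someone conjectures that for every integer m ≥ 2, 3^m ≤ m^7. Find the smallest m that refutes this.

A counterexample is any integer m ≥ 2 such that 3^m > m^7; we check each in order.
The first 17 eligible values, up to m = 18, all satisfy the conclusion.
m = 19: 3^m = 1162261467 and m^7 = 893871739, so 1162261467 > 893871739.
So m = 19 is the smallest counterexample.

m = 19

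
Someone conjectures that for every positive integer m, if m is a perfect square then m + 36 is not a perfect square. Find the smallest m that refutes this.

Check each positive integer m in order until m is a perfect square but m + 36 is a perfect square.
m = 1: 1 + 36 = 37, not a perfect square.
m = 4: 4 + 36 = 40, not a perfect square.
m = 9: 9 + 36 = 45, not a perfect square.
m = 16: 16 + 36 = 52, not a perfect square.
m = 25: 25 + 36 = 61, not a perfect square.
m = 36: 36 + 36 = 72, not a perfect square.
m = 49: 49 + 36 = 85, not a perfect square.
m = 64: 64 = 8² and 64 + 36 = 100 = 10².
Hence m = 64 is a counterexample.

m = 64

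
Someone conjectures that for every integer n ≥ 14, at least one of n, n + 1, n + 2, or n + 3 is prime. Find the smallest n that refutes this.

n = 24

For n = 14, 15, 16, 17, 18, 19, 20, 21, 22, 23 the conclusion holds.
n = 24: 24 = 2 × 12; 25 = 5 × 5; 26 = 2 × 13; 27 = 3 × 9 — all composite.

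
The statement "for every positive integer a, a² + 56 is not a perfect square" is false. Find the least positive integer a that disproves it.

a = 5

a = 1: 1² + 56 = 57, not a perfect square.
a = 2: 2² + 56 = 60, not a perfect square.
a = 3: 3² + 56 = 65, not a perfect square.
a = 4: 4² + 56 = 72, not a perfect square.
a = 5: 5² + 56 = 81 = 9², a perfect square.
Hence a = 5 is a counterexample.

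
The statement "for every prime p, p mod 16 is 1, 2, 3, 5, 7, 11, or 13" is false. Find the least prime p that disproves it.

We need the least prime p for which the claim fails.
The first 10 eligible values, up to p = 29, all satisfy the conclusion.
p = 31: 31 mod 16 = 15 — not in {1, 2, 3, 5, 7, 11, 13}.

p = 31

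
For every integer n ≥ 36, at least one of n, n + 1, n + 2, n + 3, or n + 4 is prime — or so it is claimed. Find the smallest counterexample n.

The first 12 eligible values, up to n = 47, all satisfy the conclusion.
n = 48: 48 = 2 × 24; 49 = 7 × 7; 50 = 2 × 25; 51 = 3 × 17; 52 = 2 × 26 — all composite.
Thus n = 48 disproves the claim, and no smaller n works.

n = 48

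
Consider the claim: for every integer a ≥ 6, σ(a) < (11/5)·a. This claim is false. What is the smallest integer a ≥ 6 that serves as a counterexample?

For a = 6, 7, 8, 9, 10, 11 the conclusion holds.
a = 12: σ(12) = 28; 28 ≥ 132/5.
Thus a = 12 disproves the claim, and no smaller a works.

a = 12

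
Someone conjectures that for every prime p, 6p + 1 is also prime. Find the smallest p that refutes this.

p = 19

Check each prime p in order until 6p + 1 is not prime.
p = 2: 6p + 1 = 13, prime.
p = 3: 6p + 1 = 19, prime.
p = 5: 6p + 1 = 31, prime.
p = 7: 6p + 1 = 43, prime.
p = 11: 6p + 1 = 67, prime.
p = 13: 6p + 1 = 79, prime.
p = 17: 6p + 1 = 103, prime.
p = 19: 6p + 1 = 115 = 5 × 23, not prime.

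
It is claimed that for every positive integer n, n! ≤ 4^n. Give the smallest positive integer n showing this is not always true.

A counterexample is any positive integer n such that n! > 4^n; we check each in order.
n = 1: n! = 1 and 4^n = 4, so 1 ≤ 4.
n = 2: n! = 2 and 4^n = 16, so 2 ≤ 16.
n = 3: n! = 6 and 4^n = 64, so 6 ≤ 64.
n = 4: n! = 24 and 4^n = 256, so 24 ≤ 256.
n = 5: n! = 120 and 4^n = 1024, so 120 ≤ 1024.
n = 6: n! = 720 and 4^n = 4096, so 720 ≤ 4096.
n = 7: n! = 5040 and 4^n = 16384, so 5040 ≤ 16384.
n = 8: n! = 40320 and 4^n = 65536, so 40320 ≤ 65536.
n = 9: n! = 362880 and 4^n = 262144, so 362880 > 262144.
Hence n = 9 is a counterexample.

n = 9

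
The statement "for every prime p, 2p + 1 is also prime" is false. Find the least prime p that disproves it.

We need the least prime p for which 2p + 1 is not prime.
For p = 2, 3, 5 the conclusion holds.
p = 7: 2p + 1 = 15 = 3 × 5, not prime.

p = 7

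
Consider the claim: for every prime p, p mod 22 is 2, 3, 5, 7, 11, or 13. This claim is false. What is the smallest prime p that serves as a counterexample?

The first 6 eligible values, up to p = 13, all satisfy the conclusion.
p = 17: 17 mod 22 = 17 — not in {2, 3, 5, 7, 11, 13}.
So p = 17 is the smallest counterexample.

p = 17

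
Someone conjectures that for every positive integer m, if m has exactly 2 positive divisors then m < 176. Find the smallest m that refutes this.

m = 179

A counterexample is any positive integer m such that m has exactly 2 positive divisors but the claim fails; we check each in order.
The first 40 eligible values, up to m = 173, all satisfy the conclusion.
m = 179: τ(179) = 2; 179 ≥ 176.
Thus m = 179 disproves the claim, and no smaller m works.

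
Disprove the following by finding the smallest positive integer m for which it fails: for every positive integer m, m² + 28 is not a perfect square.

We need the least positive integer m for which m² + 28 is a perfect square.
For m = 1, 2, 3, 4, 5 the conclusion holds.
m = 6: 6² + 28 = 64 = 8², a perfect square.

m = 6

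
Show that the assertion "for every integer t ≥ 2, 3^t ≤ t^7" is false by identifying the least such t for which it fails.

We need the least integer t ≥ 2 for which 3^t > t^7.
The first 17 eligible values, up to t = 18, all satisfy the conclusion.
t = 19: 3^t = 1162261467 and t^7 = 893871739, so 1162261467 > 893871739.

t = 19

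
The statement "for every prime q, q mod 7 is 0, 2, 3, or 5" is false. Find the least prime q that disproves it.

Check each prime q in order until the claim fails.
For q = 2, 3, 5, 7 the conclusion holds.
q = 11: 11 mod 7 = 4 — not in {0, 2, 3, 5}.

q = 11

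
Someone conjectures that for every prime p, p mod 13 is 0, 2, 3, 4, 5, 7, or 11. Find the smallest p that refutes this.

A counterexample is any prime p such that the claim fails; we check each in order.
p = 2: 2 mod 13 = 2.
p = 3: 3 mod 13 = 3.
p = 5: 5 mod 13 = 5.
p = 7: 7 mod 13 = 7.
p = 11: 11 mod 13 = 11.
p = 13: 13 mod 13 = 0.
p = 17: 17 mod 13 = 4.
p = 19: 19 mod 13 = 6 — not in {0, 2, 3, 4, 5, 7, 11}.

p = 19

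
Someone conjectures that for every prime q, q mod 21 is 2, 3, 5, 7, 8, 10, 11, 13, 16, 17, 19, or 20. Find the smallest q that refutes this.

q = 43

We need the least prime q for which the claim fails.
For q = 2, 3, 5, 7, …, 31, 37, 41 the conclusion holds.
q = 43: 43 mod 21 = 1 — not in {2, 3, 5, 7, 8, 10, 11, 13, 16, 17, 19, 20}.
Hence q = 43 is a counterexample.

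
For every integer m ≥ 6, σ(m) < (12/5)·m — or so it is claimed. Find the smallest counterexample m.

Check each integer m ≥ 6 in order until the claim fails.
The first 18 eligible values, up to m = 23, all satisfy the conclusion.
m = 24: σ(24) = 60; 60 ≥ 288/5.

m = 24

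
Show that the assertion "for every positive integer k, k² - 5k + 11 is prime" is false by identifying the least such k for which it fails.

k = 7

A counterexample is any positive integer k such that k² - 5k + 11 is not prime; we check each in order.
For k = 1, 2, 3, 4, 5, 6 the conclusion holds.
k = 7: k² - 5k + 11 = 25 = 5 × 5, composite.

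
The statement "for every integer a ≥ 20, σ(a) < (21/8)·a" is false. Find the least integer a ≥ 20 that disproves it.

a = 60

For a = 20, 21, 22, 23, …, 57, 58, 59 the conclusion holds.
a = 60: σ(60) = 168; 168 ≥ 315/2.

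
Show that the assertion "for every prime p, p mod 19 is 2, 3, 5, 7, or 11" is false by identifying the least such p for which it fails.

We need the least prime p for which the claim fails.
p = 2: 2 mod 19 = 2.
p = 3: 3 mod 19 = 3.
p = 5: 5 mod 19 = 5.
p = 7: 7 mod 19 = 7.
p = 11: 11 mod 19 = 11.
p = 13: 13 mod 19 = 13 — not in {2, 3, 5, 7, 11}.
So p = 13 is the smallest counterexample.

p = 13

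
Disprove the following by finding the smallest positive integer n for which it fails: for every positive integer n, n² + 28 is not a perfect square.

n = 6

A counterexample is any positive integer n such that n² + 28 is a perfect square; we check each in order.
n = 1: 1² + 28 = 29, not a perfect square.
n = 2: 2² + 28 = 32, not a perfect square.
n = 3: 3² + 28 = 37, not a perfect square.
n = 4: 4² + 28 = 44, not a perfect square.
n = 5: 5² + 28 = 53, not a perfect square.
n = 6: 6² + 28 = 64 = 8², a perfect square.
Hence n = 6 is a counterexample.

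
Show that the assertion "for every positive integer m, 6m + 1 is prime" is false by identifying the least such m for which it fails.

m = 4

We need the least positive integer m for which 6m + 1 is not prime.
m = 1: 6m + 1 = 7, prime.
m = 2: 6m + 1 = 13, prime.
m = 3: 6m + 1 = 19, prime.
m = 4: 6m + 1 = 25 = 5 × 5, composite.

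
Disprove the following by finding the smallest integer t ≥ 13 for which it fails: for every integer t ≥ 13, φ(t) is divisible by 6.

We need the least integer t ≥ 13 for which φ(t) is not divisible by 6.
For t = 13, 14 the conclusion holds.
t = 15: φ(15) = 8; 8 mod 6 = 2.
So t = 15 is the smallest counterexample.

t = 15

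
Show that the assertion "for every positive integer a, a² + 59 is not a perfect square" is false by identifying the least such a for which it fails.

a = 29

A counterexample is any positive integer a such that a² + 59 is a perfect square; we check each in order.
For a = 1, 2, 3, 4, …, 26, 27, 28 the conclusion holds.
a = 29: 29² + 59 = 900 = 30², a perfect square.
Thus a = 29 disproves the claim, and no smaller a works.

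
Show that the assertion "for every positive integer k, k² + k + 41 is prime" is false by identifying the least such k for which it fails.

We need the least positive integer k for which k² + k + 41 is not prime.
The first 39 eligible values, up to k = 39, all satisfy the conclusion.
k = 40: k² + k + 41 = 1681 = 41 × 41, composite.
Thus k = 40 disproves the claim, and no smaller k works.

k = 40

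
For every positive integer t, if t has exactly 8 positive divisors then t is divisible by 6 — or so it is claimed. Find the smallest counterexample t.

t = 24: τ(24) = 8; 24 mod 6 = 0.
t = 30: τ(30) = 8; 30 mod 6 = 0.
t = 40: τ(40) = 8; 40 mod 6 = 4.
So t = 40 is the smallest counterexample.

t = 40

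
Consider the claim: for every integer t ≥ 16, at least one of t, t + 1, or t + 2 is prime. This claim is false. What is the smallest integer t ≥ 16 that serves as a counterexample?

t = 20

A counterexample is any integer t ≥ 16 such that t, t + 1, t + 2 are all composite; we check each in order.
The first 4 eligible values, up to t = 19, all satisfy the conclusion.
t = 20: 20 = 2 × 10; 21 = 3 × 7; 22 = 2 × 11 — all composite.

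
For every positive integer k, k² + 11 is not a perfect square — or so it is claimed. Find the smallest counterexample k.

k = 5

k = 1: 1² + 11 = 12, not a perfect square.
k = 2: 2² + 11 = 15, not a perfect square.
k = 3: 3² + 11 = 20, not a perfect square.
k = 4: 4² + 11 = 27, not a perfect square.
k = 5: 5² + 11 = 36 = 6², a perfect square.
Thus k = 5 disproves the claim, and no smaller k works.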